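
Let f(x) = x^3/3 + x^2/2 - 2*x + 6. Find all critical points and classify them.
f'(x) = x^2 + x - 2

Solve f'(x) = 0:
  Factor: x^2 + x - 2 = (x - 1)*(x + 2) = 0.
  ⇒ x = -2, 1

f''(x) = 2*x + 1
Second-derivative test at each critical point:
  f''(-2) = -3 < 0 → local maximum
  f''(1) = 3 > 0 → local minimum

Critical points: x = -2 (local maximum); x = 1 (local minimum)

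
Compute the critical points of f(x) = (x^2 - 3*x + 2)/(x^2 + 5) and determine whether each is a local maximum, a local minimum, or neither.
f'(x) = 3*(x^2 + 2*x - 5)/(x^4 + 10*x^2 + 25)

Solve f'(x) = 0:
  f'(x) = 3*(x^2 + 2*x - 5)/(x^2 + 5)^2; the denominator is positive wherever f is defined, so f'(x) = 0 ⇔ 3*x^2 + 6*x - 15 = 0.
  Factor: 3*x^2 + 6*x - 15 = 3*(x^2 + 2*x - 5); x^2 + 2*x - 5 = 0 has no rational roots; quadratic formula: x = (-2 ± √24)/2.
  ⇒ x = -sqrt(6) - 1 ≈ -3.4495, -1 + sqrt(6) ≈ 1.4495

f''(x) = 6*(-x^3 - 3*x^2 + 15*x + 5)/(x^6 + 15*x^4 + 75*x^2 + 125)
Second-derivative test at each critical point:
  f''(-3.4495) = -0.0515 < 0 → local maximum
  f''(1.4495) = 0.2915 > 0 → local minimum

Critical points: x = -sqrt(6) - 1 ≈ -3.4495 (local maximum); x = -1 + sqrt(6) ≈ 1.4495 (local minimum)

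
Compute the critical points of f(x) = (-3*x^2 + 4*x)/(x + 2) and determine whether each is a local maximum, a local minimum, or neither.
f'(x) = (-3*x^2 - 12*x + 8)/(x^2 + 4*x + 4)

Solve f'(x) = 0:
  f'(x) = -(3*x^2 + 12*x - 8)/(x + 2)^2; the denominator is positive wherever f is defined, so f'(x) = 0 ⇔ -3*x^2 - 12*x + 8 = 0.
  3*x^2 + 12*x - 8 = 0 has no rational roots; quadratic formula: x = (-12 ± √240)/6.
  ⇒ x = -2*sqrt(15)/3 - 2 ≈ -4.5820, -2 + 2*sqrt(15)/3 ≈ 0.5820

f''(x) = -40/(x^3 + 6*x^2 + 12*x + 8)
Second-derivative test at each critical point:
  f''(-4.5820) = 2.3238 > 0 → local minimum
  f''(0.5820) = -2.3238 < 0 → local maximum

Critical points: x = -2*sqrt(15)/3 - 2 ≈ -4.5820 (local minimum); x = -2 + 2*sqrt(15)/3 ≈ 0.5820 (local maximum)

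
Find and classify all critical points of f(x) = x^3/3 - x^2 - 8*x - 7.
f'(x) = x^2 - 2*x - 8

Solve f'(x) = 0:
  Factor: x^2 - 2*x - 8 = (x - 4)*(x + 2) = 0.
  ⇒ x = -2, 4

f''(x) = 2*x - 2
Second-derivative test at each critical point:
  f''(-2) = -6 < 0 → local maximum
  f''(4) = 6 > 0 → local minimum

Critical points: x = -2 (local maximum); x = 4 (local minimum)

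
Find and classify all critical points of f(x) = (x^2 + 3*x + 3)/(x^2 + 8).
f'(x) = (-3*x^2 + 10*x + 24)/(x^4 + 16*x^2 + 64)

Solve f'(x) = 0:
  f'(x) = -(3*x^2 - 10*x - 24)/(x^2 + 8)^2; the denominator is positive wherever f is defined, so f'(x) = 0 ⇔ -3*x^2 + 10*x + 24 = 0.
  3*x^2 - 10*x - 24 = 0 has no rational roots; quadratic formula: x = (10 ± √388)/6.
  ⇒ x = 5/3 - sqrt(97)/3 ≈ -1.6163, 5/3 + sqrt(97)/3 ≈ 4.9496

f''(x) = 2*(3*x^3 - 15*x^2 - 72*x + 40)/(x^6 + 24*x^4 + 192*x^2 + 512)
Second-derivative test at each critical point:
  f''(-1.6163) = 0.1749 > 0 → local minimum
  f''(4.9496) = -0.0187 < 0 → local maximum

Critical points: x = 5/3 - sqrt(97)/3 ≈ -1.6163 (local minimum); x = 5/3 + sqrt(97)/3 ≈ 4.9496 (local maximum)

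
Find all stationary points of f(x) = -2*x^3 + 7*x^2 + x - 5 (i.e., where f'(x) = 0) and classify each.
f'(x) = -6*x^2 + 14*x + 1

Solve f'(x) = 0:
  6*x^2 - 14*x - 1 = 0 has no rational roots; quadratic formula: x = (14 ± √220)/12.
  ⇒ x = 7/6 - sqrt(55)/6 ≈ -0.0694, 7/6 + sqrt(55)/6 ≈ 2.4027

f''(x) = 14 - 12*x
Second-derivative test at each critical point:
  f''(-0.0694) = 14.8324 > 0 → local minimum
  f''(2.4027) = -14.8324 < 0 → local maximum

Critical points: x = 7/6 - sqrt(55)/6 ≈ -0.0694 (local minimum); x = 7/6 + sqrt(55)/6 ≈ 2.4027 (local maximum)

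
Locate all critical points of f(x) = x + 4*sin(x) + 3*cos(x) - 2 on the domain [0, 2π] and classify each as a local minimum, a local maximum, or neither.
f'(x) = -3*sin(x) + 4*cos(x) + 1

Solve f'(x) = 0 on [0, 2π]:
  f'(x) = 0 ⇔ -3*sin(x) + 4*cos(x) = -1. Write the left side as R·cos(x + φ) with R = √(4² + 3²) = 5, cos φ = 4/5, sin φ = 3/5; then cos(x + φ) = -1/5. Solve for x and keep the solutions lying in [0, 2π].
  ⇒ x = atan((3 + 8*sqrt(6))/(-4 + 6*sqrt(6))) ≈ 1.1287, atan((3 - 8*sqrt(6))/(-6*sqrt(6) - 4)) + pi ≈ 3.8675

f''(x) = -4*sin(x) - 3*cos(x)
Second-derivative test at each critical point:
  f''(1.1287) = -4.8990 < 0 → local maximum
  f''(3.8675) = 4.8990 > 0 → local minimum

Critical points: x = atan((3 + 8*sqrt(6))/(-4 + 6*sqrt(6))) ≈ 1.1287 (local maximum); x = atan((3 - 8*sqrt(6))/(-6*sqrt(6) - 4)) + pi ≈ 3.8675 (local minimum)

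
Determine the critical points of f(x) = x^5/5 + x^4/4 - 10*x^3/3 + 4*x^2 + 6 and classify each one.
f'(x) = x*(x^3 + x^2 - 10*x + 8)

Solve f'(x) = 0:
  Factor: x^4 + x^3 - 10*x^2 + 8*x = x*(x - 2)*(x - 1)*(x + 4) = 0.
  ⇒ x = -4, 0, 1, 2

f''(x) = 4*x^3 + 3*x^2 - 20*x + 8
Second-derivative test at each critical point:
  f''(-4) = -120 < 0 → local maximum
  f''(0) = 8 > 0 → local minimum
  f''(1) = -5 < 0 → local maximum
  f''(2) = 12 > 0 → local minimum

Critical points: x = -4 (local maximum); x = 0 (local minimum); x = 1 (local maximum); x = 2 (local minimum)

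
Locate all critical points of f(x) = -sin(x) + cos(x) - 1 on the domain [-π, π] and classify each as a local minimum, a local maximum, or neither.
f'(x) = -sin(x) - cos(x)

Solve f'(x) = 0 on [-π, π]:
  f'(x) = 0 ⇔ -cos(x) = sin(x) ⇔ tan(x) = -1, i.e. x = arctan(-1) + nπ; keep the solutions lying in [-π, π].
  ⇒ x = -pi/4 ≈ -0.7854, 3*pi/4 ≈ 2.3562

f''(x) = sin(x) - cos(x)
Second-derivative test at each critical point:
  f''(-0.7854) = -1.4142 < 0 → local maximum
  f''(2.3562) = 1.4142 > 0 → local minimum

Critical points: x = -pi/4 ≈ -0.7854 (local maximum); x = 3*pi/4 ≈ 2.3562 (local minimum)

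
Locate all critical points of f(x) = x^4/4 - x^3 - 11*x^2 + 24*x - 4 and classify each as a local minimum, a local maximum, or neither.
f'(x) = x^3 - 3*x^2 - 22*x + 24

Solve f'(x) = 0:
  Factor: x^3 - 3*x^2 - 22*x + 24 = (x - 6)*(x - 1)*(x + 4) = 0.
  ⇒ x = -4, 1, 6

f''(x) = 3*x^2 - 6*x - 22
Second-derivative test at each critical point:
  f''(-4) = 50 > 0 → local minimum
  f''(1) = -25 < 0 → local maximum
  f''(6) = 50 > 0 → local minimum

Critical points: x = -4 (local minimum); x = 1 (local maximum); x = 6 (local minimum)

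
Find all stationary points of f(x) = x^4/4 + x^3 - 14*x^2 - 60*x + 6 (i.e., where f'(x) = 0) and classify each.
f'(x) = x^3 + 3*x^2 - 28*x - 60

Solve f'(x) = 0:
  Factor: x^3 + 3*x^2 - 28*x - 60 = (x - 5)*(x + 2)*(x + 6) = 0.
  ⇒ x = -6, -2, 5

f''(x) = 3*x^2 + 6*x - 28
Second-derivative test at each critical point:
  f''(-6) = 44 > 0 → local minimum
  f''(-2) = -28 < 0 → local maximum
  f''(5) = 77 > 0 → local minimum

Critical points: x = -6 (local minimum); x = -2 (local maximum); x = 5 (local minimum)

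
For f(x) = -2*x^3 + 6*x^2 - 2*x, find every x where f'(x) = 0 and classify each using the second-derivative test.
f'(x) = -6*x^2 + 12*x - 2

Solve f'(x) = 0:
  Factor: -6*x^2 + 12*x - 2 = -2*(3*x^2 - 6*x + 1); 3*x^2 - 6*x + 1 = 0 has no rational roots; quadratic formula: x = (6 ± √24)/6.
  ⇒ x = 1 - sqrt(6)/3 ≈ 0.1835, sqrt(6)/3 + 1 ≈ 1.8165

f''(x) = 12 - 12*x
Second-derivative test at each critical point:
  f''(0.1835) = 9.7980 > 0 → local minimum
  f''(1.8165) = -9.7980 < 0 → local maximum

Critical points: x = 1 - sqrt(6)/3 ≈ 0.1835 (local minimum); x = sqrt(6)/3 + 1 ≈ 1.8165 (local maximum)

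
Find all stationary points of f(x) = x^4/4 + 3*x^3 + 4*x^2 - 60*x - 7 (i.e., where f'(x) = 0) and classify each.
f'(x) = x^3 + 9*x^2 + 8*x - 60

Solve f'(x) = 0:
  Factor: x^3 + 9*x^2 + 8*x - 60 = (x - 2)*(x + 5)*(x + 6) = 0.
  ⇒ x = -6, -5, 2

f''(x) = 3*x^2 + 18*x + 8
Second-derivative test at each critical point:
  f''(-6) = 8 > 0 → local minimum
  f''(-5) = -7 < 0 → local maximum
  f''(2) = 56 > 0 → local minimum

Critical points: x = -6 (local minimum); x = -5 (local maximum); x = 2 (local minimum)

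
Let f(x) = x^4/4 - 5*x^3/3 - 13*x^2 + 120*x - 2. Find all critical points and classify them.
f'(x) = x^3 - 5*x^2 - 26*x + 120

Solve f'(x) = 0:
  Factor: x^3 - 5*x^2 - 26*x + 120 = (x - 6)*(x - 4)*(x + 5) = 0.
  ⇒ x = -5, 4, 6

f''(x) = 3*x^2 - 10*x - 26
Second-derivative test at each critical point:
  f''(-5) = 99 > 0 → local minimum
  f''(4) = -18 < 0 → local maximum
  f''(6) = 22 > 0 → local minimum

Critical points: x = -5 (local minimum); x = 4 (local maximum); x = 6 (local minimum)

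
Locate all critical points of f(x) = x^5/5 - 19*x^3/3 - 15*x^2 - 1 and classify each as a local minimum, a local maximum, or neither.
f'(x) = x*(x^3 - 19*x - 30)

Solve f'(x) = 0:
  Factor: x^4 - 19*x^2 - 30*x = x*(x - 5)*(x + 2)*(x + 3) = 0.
  ⇒ x = -3, -2, 0, 5

f''(x) = 4*x^3 - 38*x - 30
Second-derivative test at each critical point:
  f''(-3) = -24 < 0 → local maximum
  f''(-2) = 14 > 0 → local minimum
  f''(0) = -30 < 0 → local maximum
  f''(5) = 280 > 0 → local minimum

Critical points: x = -3 (local maximum); x = -2 (local minimum); x = 0 (local maximum); x = 5 (local minimum)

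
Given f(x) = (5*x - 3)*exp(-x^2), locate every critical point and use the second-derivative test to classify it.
f'(x) = (-2*x*(5*x - 3) + 5)*exp(-x^2)

Solve f'(x) = 0:
  f'(x) = (-10*x^2 + 6*x + 5)·exp(-x^2) and exp(-x^2) > 0 for every x, so f'(x) = 0 ⇔ -10*x^2 + 6*x + 5 = 0.
  10*x^2 - 6*x - 5 = 0 has no rational roots; quadratic formula: x = (6 ± √236)/20.
  ⇒ x = 3/10 - sqrt(59)/10 ≈ -0.4681, 3/10 + sqrt(59)/10 ≈ 1.0681

f''(x) = 2*(2*x^2*(5*x - 3) - 15*x + 3)*exp(-x^2)
Second-derivative test at each critical point:
  f''(-0.4681) = 12.3392 > 0 → local minimum
  f''(1.0681) = -4.9089 < 0 → local maximum

Critical points: x = 3/10 - sqrt(59)/10 ≈ -0.4681 (local minimum); x = 3/10 + sqrt(59)/10 ≈ 1.0681 (local maximum)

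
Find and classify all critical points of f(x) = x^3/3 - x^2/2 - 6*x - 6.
f'(x) = x^2 - x - 6

Solve f'(x) = 0:
  Factor: x^2 - x - 6 = (x - 3)*(x + 2) = 0.
  ⇒ x = -2, 3

f''(x) = 2*x - 1
Second-derivative test at each critical point:
  f''(-2) = -5 < 0 → local maximum
  f''(3) = 5 > 0 → local minimum

Critical points: x = -2 (local maximum); x = 3 (local minimum)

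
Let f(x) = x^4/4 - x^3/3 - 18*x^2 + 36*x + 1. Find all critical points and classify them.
f'(x) = x^3 - x^2 - 36*x + 36

Solve f'(x) = 0:
  Factor: x^3 - x^2 - 36*x + 36 = (x - 6)*(x - 1)*(x + 6) = 0.
  ⇒ x = -6, 1, 6

f''(x) = 3*x^2 - 2*x - 36
Second-derivative test at each critical point:
  f''(-6) = 84 > 0 → local minimum
  f''(1) = -35 < 0 → local maximum
  f''(6) = 60 > 0 → local minimum

Critical points: x = -6 (local minimum); x = 1 (local maximum); x = 6 (local minimum)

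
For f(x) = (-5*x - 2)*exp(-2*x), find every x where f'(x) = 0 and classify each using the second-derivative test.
f'(x) = (10*x - 1)*exp(-2*x)

Solve f'(x) = 0:
  f'(x) = (10*x - 1)·exp(-2*x) and exp(-2*x) > 0 for every x, so f'(x) = 0 ⇔ 10*x - 1 = 0.
  10*x - 1 = 0.
  ⇒ x = 1/10

f''(x) = 4*(3 - 5*x)*exp(-2*x)
Second-derivative test at each critical point:
  f''(1/10) = 8.1873 > 0 → local minimum

Critical points: x = 1/10 (local minimum)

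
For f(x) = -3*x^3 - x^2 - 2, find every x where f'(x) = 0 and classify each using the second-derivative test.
f'(x) = x*(-9*x - 2)

Solve f'(x) = 0:
  Factor: -9*x^2 - 2*x = -x*(9*x + 2) = 0.
  ⇒ x = -2/9, 0

f''(x) = -18*x - 2
Second-derivative test at each critical point:
  f''(-2/9) = 2 > 0 → local minimum
  f''(0) = -2 < 0 → local maximum

Critical points: x = -2/9 (local minimum); x = 0 (local maximum)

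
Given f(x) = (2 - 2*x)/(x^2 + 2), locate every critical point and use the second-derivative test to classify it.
f'(x) = 2*(-x^2 + 2*x*(x - 1) - 2)/(x^2 + 2)^2

Solve f'(x) = 0:
  f'(x) = 2*(x^2 - 2*x - 2)/(x^2 + 2)^2; the denominator is positive wherever f is defined, so f'(x) = 0 ⇔ 2*x^2 - 4*x - 4 = 0.
  Factor: 2*x^2 - 4*x - 4 = 2*(x^2 - 2*x - 2); x^2 - 2*x - 2 = 0 has no rational roots; quadratic formula: x = (2 ± √12)/2.
  ⇒ x = 1 - sqrt(3) ≈ -0.7321, 1 + sqrt(3) ≈ 2.7321

f''(x) = 4*(4*x^2*(1 - x) + (3*x - 1)*(x^2 + 2))/(x^2 + 2)^3
Second-derivative test at each critical point:
  f''(-0.7321) = -1.0774 < 0 → local maximum
  f''(2.7321) = 0.0774 > 0 → local minimum

Critical points: x = 1 - sqrt(3) ≈ -0.7321 (local maximum); x = 1 + sqrt(3) ≈ 2.7321 (local minimum)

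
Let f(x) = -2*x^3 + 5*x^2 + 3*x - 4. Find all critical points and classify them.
f'(x) = -6*x^2 + 10*x + 3

Solve f'(x) = 0:
  6*x^2 - 10*x - 3 = 0 has no rational roots; quadratic formula: x = (10 ± √172)/12.
  ⇒ x = 5/6 - sqrt(43)/6 ≈ -0.2596, 5/6 + sqrt(43)/6 ≈ 1.9262

f''(x) = 10 - 12*x
Second-derivative test at each critical point:
  f''(-0.2596) = 13.1149 > 0 → local minimum
  f''(1.9262) = -13.1149 < 0 → local maximum

Critical points: x = 5/6 - sqrt(43)/6 ≈ -0.2596 (local minimum); x = 5/6 + sqrt(43)/6 ≈ 1.9262 (local maximum)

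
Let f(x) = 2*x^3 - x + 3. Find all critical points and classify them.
f'(x) = 6*x^2 - 1

Solve f'(x) = 0:
  6*x^2 - 1 = 0 has no rational roots; quadratic formula: x = (0 ± √24)/12.
  ⇒ x = -sqrt(6)/6 ≈ -0.4082, sqrt(6)/6 ≈ 0.4082

f''(x) = 12*x
Second-derivative test at each critical point:
  f''(-0.4082) = -4.8990 < 0 → local maximum
  f''(0.4082) = 4.8990 > 0 → local minimum

Critical points: x = -sqrt(6)/6 ≈ -0.4082 (local maximum); x = sqrt(6)/6 ≈ 0.4082 (local minimum)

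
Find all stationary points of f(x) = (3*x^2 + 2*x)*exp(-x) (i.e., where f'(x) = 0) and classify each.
f'(x) = (-3*x^2 + 4*x + 2)*exp(-x)

Solve f'(x) = 0:
  f'(x) = (-3*x^2 + 4*x + 2)·exp(-x) and exp(-x) > 0 for every x, so f'(x) = 0 ⇔ -3*x^2 + 4*x + 2 = 0.
  3*x^2 - 4*x - 2 = 0 has no rational roots; quadratic formula: x = (4 ± √40)/6.
  ⇒ x = 2/3 - sqrt(10)/3 ≈ -0.3874, 2/3 + sqrt(10)/3 ≈ 1.7208

f''(x) = (3*x^2 - 10*x + 2)*exp(-x)
Second-derivative test at each critical point:
  f''(-0.3874) = 9.3172 > 0 → local minimum
  f''(1.7208) = -1.1317 < 0 → local maximum

Critical points: x = 2/3 - sqrt(10)/3 ≈ -0.3874 (local minimum); x = 2/3 + sqrt(10)/3 ≈ 1.7208 (local maximum)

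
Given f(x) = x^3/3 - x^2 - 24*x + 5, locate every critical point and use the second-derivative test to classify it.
f'(x) = x^2 - 2*x - 24

Solve f'(x) = 0:
  Factor: x^2 - 2*x - 24 = (x - 6)*(x + 4) = 0.
  ⇒ x = -4, 6

f''(x) = 2*x - 2
Second-derivative test at each critical point:
  f''(-4) = -10 < 0 → local maximum
  f''(6) = 10 > 0 → local minimum

Critical points: x = -4 (local maximum); x = 6 (local minimum)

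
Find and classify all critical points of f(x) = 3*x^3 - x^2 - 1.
f'(x) = x*(9*x - 2)

Solve f'(x) = 0:
  Factor: 9*x^2 - 2*x = x*(9*x - 2) = 0.
  ⇒ x = 0, 2/9

f''(x) = 18*x - 2
Second-derivative test at each critical point:
  f''(0) = -2 < 0 → local maximum
  f''(2/9) = 2 > 0 → local minimum

Critical points: x = 0 (local maximum); x = 2/9 (local minimum)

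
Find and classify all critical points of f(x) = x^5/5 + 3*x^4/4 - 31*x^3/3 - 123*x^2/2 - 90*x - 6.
f'(x) = x^4 + 3*x^3 - 31*x^2 - 123*x - 90

Solve f'(x) = 0:
  Factor: x^4 + 3*x^3 - 31*x^2 - 123*x - 90 = (x - 6)*(x + 1)*(x + 3)*(x + 5) = 0.
  ⇒ x = -5, -3, -1, 6

f''(x) = 4*x^3 + 9*x^2 - 62*x - 123
Second-derivative test at each critical point:
  f''(-5) = -88 < 0 → local maximum
  f''(-3) = 36 > 0 → local minimum
  f''(-1) = -56 < 0 → local maximum
  f''(6) = 693 > 0 → local minimum

Critical points: x = -5 (local maximum); x = -3 (local minimum); x = -1 (local maximum); x = 6 (local minimum)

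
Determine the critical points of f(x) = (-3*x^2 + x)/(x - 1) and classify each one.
f'(x) = (-3*x^2 + 6*x - 1)/(x^2 - 2*x + 1)

Solve f'(x) = 0:
  f'(x) = -(3*x^2 - 6*x + 1)/(x - 1)^2; the denominator is positive wherever f is defined, so f'(x) = 0 ⇔ -3*x^2 + 6*x - 1 = 0.
  3*x^2 - 6*x + 1 = 0 has no rational roots; quadratic formula: x = (6 ± √24)/6.
  ⇒ x = 1 - sqrt(6)/3 ≈ 0.1835, sqrt(6)/3 + 1 ≈ 1.8165

f''(x) = -4/(x^3 - 3*x^2 + 3*x - 1)
Second-derivative test at each critical point:
  f''(0.1835) = 7.3485 > 0 → local minimum
  f''(1.8165) = -7.3485 < 0 → local maximum

Critical points: x = 1 - sqrt(6)/3 ≈ 0.1835 (local minimum); x = sqrt(6)/3 + 1 ≈ 1.8165 (local maximum)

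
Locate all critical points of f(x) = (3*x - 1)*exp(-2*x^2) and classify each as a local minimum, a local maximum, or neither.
f'(x) = (-4*x*(3*x - 1) + 3)*exp(-2*x^2)

Solve f'(x) = 0:
  f'(x) = (-12*x^2 + 4*x + 3)·exp(-2*x^2) and exp(-2*x^2) > 0 for every x, so f'(x) = 0 ⇔ -12*x^2 + 4*x + 3 = 0.
  12*x^2 - 4*x - 3 = 0 has no rational roots; quadratic formula: x = (4 ± √160)/24.
  ⇒ x = 1/6 - sqrt(10)/6 ≈ -0.3604, 1/6 + sqrt(10)/6 ≈ 0.6937

f''(x) = 4*(4*x^2*(3*x - 1) - 9*x + 1)*exp(-2*x^2)
Second-derivative test at each critical point:
  f''(-0.3604) = 9.7556 > 0 → local minimum
  f''(0.6937) = -4.8313 < 0 → local maximum

Critical points: x = 1/6 - sqrt(10)/6 ≈ -0.3604 (local minimum); x = 1/6 + sqrt(10)/6 ≈ 0.6937 (local maximum)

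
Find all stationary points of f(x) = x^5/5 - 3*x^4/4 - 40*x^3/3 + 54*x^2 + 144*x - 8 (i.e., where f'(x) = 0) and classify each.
f'(x) = x^4 - 3*x^3 - 40*x^2 + 108*x + 144

Solve f'(x) = 0:
  Factor: x^4 - 3*x^3 - 40*x^2 + 108*x + 144 = (x - 6)*(x - 4)*(x + 1)*(x + 6) = 0.
  ⇒ x = -6, -1, 4, 6

f''(x) = 4*x^3 - 9*x^2 - 80*x + 108
Second-derivative test at each critical point:
  f''(-6) = -600 < 0 → local maximum
  f''(-1) = 175 > 0 → local minimum
  f''(4) = -100 < 0 → local maximum
  f''(6) = 168 > 0 → local minimum

Critical points: x = -6 (local maximum); x = -1 (local minimum); x = 4 (local maximum); x = 6 (local minimum)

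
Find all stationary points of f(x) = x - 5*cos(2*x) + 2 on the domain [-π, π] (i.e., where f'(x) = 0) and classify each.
f'(x) = 10*sin(2*x) + 1

Solve f'(x) = 0 on [-π, π]:
  f'(x) = 0 ⇔ sin(2*x) = -1/10, i.e. 2*x = arcsin(-1/10) + 2nπ or 2*x = π − arcsin(-1/10) + 2nπ; keep the solutions lying in [-π, π].
  ⇒ x = -pi/2 + asin(1/10)/2 ≈ -1.5207, -asin(1/10)/2 ≈ -0.0501, asin(1/10)/2 + pi/2 ≈ 1.6209, pi - asin(1/10)/2 ≈ 3.0915

f''(x) = 20*cos(2*x)
Second-derivative test at each critical point:
  f''(-1.5207) = -19.8997 < 0 → local maximum
  f''(-0.0501) = 19.8997 > 0 → local minimum
  f''(1.6209) = -19.8997 < 0 → local maximum
  f''(3.0915) = 19.8997 > 0 → local minimum

Critical points: x = -pi/2 + asin(1/10)/2 ≈ -1.5207 (local maximum); x = -asin(1/10)/2 ≈ -0.0501 (local minimum); x = asin(1/10)/2 + pi/2 ≈ 1.6209 (local maximum); x = pi - asin(1/10)/2 ≈ 3.0915 (local minimum)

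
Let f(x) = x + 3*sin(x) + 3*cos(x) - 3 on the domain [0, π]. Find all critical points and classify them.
f'(x) = 3*sqrt(2)*cos(x + pi/4) + 1

Solve f'(x) = 0 on [0, π]:
  f'(x) = 0 ⇔ -3*sin(x) + 3*cos(x) = -1. Write the left side as R·cos(x + φ) with R = √(3² + 3²) = 3*sqrt(2), cos φ = sqrt(2)/2, sin φ = sqrt(2)/2; then cos(x + φ) = -sqrt(2)/6. Solve for x and keep the solutions lying in [0, π].
  ⇒ x = atan((1 + sqrt(17))/(-1 + sqrt(17))) ≈ 1.0233

f''(x) = -3*sqrt(2)*sin(x + pi/4)
Second-derivative test at each critical point:
  f''(1.0233) = -4.1231 < 0 → local maximum

Critical points: x = atan((1 + sqrt(17))/(-1 + sqrt(17))) ≈ 1.0233 (local maximum)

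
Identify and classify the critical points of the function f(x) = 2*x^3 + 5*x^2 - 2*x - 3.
f'(x) = 6*x^2 + 10*x - 2

Solve f'(x) = 0:
  Factor: 6*x^2 + 10*x - 2 = 2*(3*x^2 + 5*x - 1); 3*x^2 + 5*x - 1 = 0 has no rational roots; quadratic formula: x = (-5 ± √37)/6.
  ⇒ x = -sqrt(37)/6 - 5/6 ≈ -1.8471, -5/6 + sqrt(37)/6 ≈ 0.1805

f''(x) = 12*x + 10
Second-derivative test at each critical point:
  f''(-1.8471) = -12.1655 < 0 → local maximum
  f''(0.1805) = 12.1655 > 0 → local minimum

Critical points: x = -sqrt(37)/6 - 5/6 ≈ -1.8471 (local maximum); x = -5/6 + sqrt(37)/6 ≈ 0.1805 (local minimum)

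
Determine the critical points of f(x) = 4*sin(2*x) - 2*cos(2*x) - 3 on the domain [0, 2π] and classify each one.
f'(x) = 4*sin(2*x) + 8*cos(2*x)

Solve f'(x) = 0 on [0, 2π]:
  f'(x) = 0 ⇔ 4*cos(2*x) = -2*sin(2*x) ⇔ tan(2*x) = -2, i.e. 2*x = arctan(-2) + nπ; keep the solutions lying in [0, 2π].
  ⇒ x = -atan(2)/2 + pi/2 ≈ 1.0172, pi - atan(2)/2 ≈ 2.5880, -atan(2)/2 + 3*pi/2 ≈ 4.1588, -atan(2)/2 + 2*pi ≈ 5.7296

f''(x) = -16*sin(2*x) + 8*cos(2*x)
Second-derivative test at each critical point:
  f''(1.0172) = -17.8885 < 0 → local maximum
  f''(2.5880) = 17.8885 > 0 → local minimum
  f''(4.1588) = -17.8885 < 0 → local maximum
  f''(5.7296) = 17.8885 > 0 → local minimum

Critical points: x = -atan(2)/2 + pi/2 ≈ 1.0172 (local maximum); x = pi - atan(2)/2 ≈ 2.5880 (local minimum); x = -atan(2)/2 + 3*pi/2 ≈ 4.1588 (local maximum); x = -atan(2)/2 + 2*pi ≈ 5.7296 (local minimum)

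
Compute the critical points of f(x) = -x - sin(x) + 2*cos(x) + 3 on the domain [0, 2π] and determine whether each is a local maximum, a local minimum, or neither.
f'(x) = -2*sin(x) - cos(x) - 1

Solve f'(x) = 0 on [0, 2π]:
  f'(x) = 0 ⇔ -2*sin(x) - cos(x) = 1. Write the left side as R·cos(x + φ) with R = √((-1)² + 2²) = sqrt(5), cos φ = -sqrt(5)/5, sin φ = 2*sqrt(5)/5; then cos(x + φ) = sqrt(5)/5. Solve for x and keep the solutions lying in [0, 2π].
  ⇒ x = pi ≈ 3.1416, -atan(4/3) + 2*pi ≈ 5.3559

f''(x) = sin(x) - 2*cos(x)
Second-derivative test at each critical point:
  f''(3.1416) = 2 > 0 → local minimum
  f''(5.3559) = -2 < 0 → local maximum

Critical points: x = pi ≈ 3.1416 (local minimum); x = -atan(4/3) + 2*pi ≈ 5.3559 (local maximum)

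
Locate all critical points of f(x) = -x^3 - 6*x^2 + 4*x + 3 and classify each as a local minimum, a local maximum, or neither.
f'(x) = -3*x^2 - 12*x + 4

Solve f'(x) = 0:
  3*x^2 + 12*x - 4 = 0 has no rational roots; quadratic formula: x = (-12 ± √192)/6.
  ⇒ x = -4*sqrt(3)/3 - 2 ≈ -4.3094, -2 + 4*sqrt(3)/3 ≈ 0.3094

f''(x) = -6*x - 12
Second-derivative test at each critical point:
  f''(-4.3094) = 13.8564 > 0 → local minimum
  f''(0.3094) = -13.8564 < 0 → local maximum

Critical points: x = -4*sqrt(3)/3 - 2 ≈ -4.3094 (local minimum); x = -2 + 4*sqrt(3)/3 ≈ 0.3094 (local maximum)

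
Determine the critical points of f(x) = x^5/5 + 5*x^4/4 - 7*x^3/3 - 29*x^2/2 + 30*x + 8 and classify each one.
f'(x) = x^4 + 5*x^3 - 7*x^2 - 29*x + 30

Solve f'(x) = 0:
  Factor: x^4 + 5*x^3 - 7*x^2 - 29*x + 30 = (x - 2)*(x - 1)*(x + 3)*(x + 5) = 0.
  ⇒ x = -5, -3, 1, 2

f''(x) = 4*x^3 + 15*x^2 - 14*x - 29
Second-derivative test at each critical point:
  f''(-5) = -84 < 0 → local maximum
  f''(-3) = 40 > 0 → local minimum
  f''(1) = -24 < 0 → local maximum
  f''(2) = 35 > 0 → local minimum

Critical points: x = -5 (local maximum); x = -3 (local minimum); x = 1 (local maximum); x = 2 (local minimum)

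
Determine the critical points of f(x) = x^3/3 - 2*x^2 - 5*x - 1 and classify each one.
f'(x) = x^2 - 4*x - 5

Solve f'(x) = 0:
  Factor: x^2 - 4*x - 5 = (x - 5)*(x + 1) = 0.
  ⇒ x = -1, 5

f''(x) = 2*x - 4
Second-derivative test at each critical point:
  f''(-1) = -6 < 0 → local maximum
  f''(5) = 6 > 0 → local minimum

Critical points: x = -1 (local maximum); x = 5 (local minimum)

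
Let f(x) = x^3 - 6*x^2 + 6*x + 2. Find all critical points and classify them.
f'(x) = 3*x^2 - 12*x + 6

Solve f'(x) = 0:
  Factor: 3*x^2 - 12*x + 6 = 3*(x^2 - 4*x + 2); x^2 - 4*x + 2 = 0 has no rational roots; quadratic formula: x = (4 ± √8)/2.
  ⇒ x = 2 - sqrt(2) ≈ 0.5858, sqrt(2) + 2 ≈ 3.4142

f''(x) = 6*x - 12
Second-derivative test at each critical point:
  f''(0.5858) = -8.4853 < 0 → local maximum
  f''(3.4142) = 8.4853 > 0 → local minimum

Critical points: x = 2 - sqrt(2) ≈ 0.5858 (local maximum); x = sqrt(2) + 2 ≈ 3.4142 (local minimum)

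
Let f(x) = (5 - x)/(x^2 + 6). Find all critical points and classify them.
f'(x) = (-x^2 + 2*x*(x - 5) - 6)/(x^2 + 6)^2

Solve f'(x) = 0:
  f'(x) = (x^2 - 10*x - 6)/(x^2 + 6)^2; the denominator is positive wherever f is defined, so f'(x) = 0 ⇔ x^2 - 10*x - 6 = 0.
  x^2 - 10*x - 6 = 0 has no rational roots; quadratic formula: x = (10 ± √124)/2.
  ⇒ x = 5 - sqrt(31) ≈ -0.5678, 5 + sqrt(31) ≈ 10.5678

f''(x) = 2*(4*x^2*(5 - x) + (3*x - 5)*(x^2 + 6))/(x^2 + 6)^3
Second-derivative test at each critical point:
  f''(-0.5678) = -0.2786 < 0 → local maximum
  f''(10.5678) = 0.0008 > 0 → local minimum

Critical points: x = 5 - sqrt(31) ≈ -0.5678 (local maximum); x = 5 + sqrt(31) ≈ 10.5678 (local minimum)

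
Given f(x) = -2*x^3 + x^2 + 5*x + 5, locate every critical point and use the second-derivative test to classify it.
f'(x) = -6*x^2 + 2*x + 5

Solve f'(x) = 0:
  6*x^2 - 2*x - 5 = 0 has no rational roots; quadratic formula: x = (2 ± √124)/12.
  ⇒ x = 1/6 - sqrt(31)/6 ≈ -0.7613, 1/6 + sqrt(31)/6 ≈ 1.0946

f''(x) = 2 - 12*x
Second-derivative test at each critical point:
  f''(-0.7613) = 11.1355 > 0 → local minimum
  f''(1.0946) = -11.1355 < 0 → local maximum

Critical points: x = 1/6 - sqrt(31)/6 ≈ -0.7613 (local minimum); x = 1/6 + sqrt(31)/6 ≈ 1.0946 (local maximum)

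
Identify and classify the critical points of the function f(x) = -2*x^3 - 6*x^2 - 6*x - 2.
f'(x) = -6*x^2 - 12*x - 6

Solve f'(x) = 0:
  Factor: -6*x^2 - 12*x - 6 = -6*(x + 1)^2 = 0.
  ⇒ x = -1

f''(x) = -12*x - 12
Second-derivative test at each critical point:
  f''(-1) = 0, so the second-derivative test is inconclusive; use the first-derivative test: f'(-5/4) = -0.3750, f'(-3/4) = -0.3750 — f' is negative on both sides (no sign change) → neither a local maximum nor a local minimum

Critical points: x = -1 (neither)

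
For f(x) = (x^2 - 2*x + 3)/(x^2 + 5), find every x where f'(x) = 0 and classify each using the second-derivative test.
f'(x) = 2*(x^2 + 2*x - 5)/(x^4 + 10*x^2 + 25)

Solve f'(x) = 0:
  f'(x) = 2*(x^2 + 2*x - 5)/(x^2 + 5)^2; the denominator is positive wherever f is defined, so f'(x) = 0 ⇔ 2*x^2 + 4*x - 10 = 0.
  Factor: 2*x^2 + 4*x - 10 = 2*(x^2 + 2*x - 5); x^2 + 2*x - 5 = 0 has no rational roots; quadratic formula: x = (-2 ± √24)/2.
  ⇒ x = -sqrt(6) - 1 ≈ -3.4495, -1 + sqrt(6) ≈ 1.4495

f''(x) = 4*(-x^3 - 3*x^2 + 15*x + 5)/(x^6 + 15*x^4 + 75*x^2 + 125)
Second-derivative test at each critical point:
  f''(-3.4495) = -0.0343 < 0 → local maximum
  f''(1.4495) = 0.1943 > 0 → local minimum

Critical points: x = -sqrt(6) - 1 ≈ -3.4495 (local maximum); x = -1 + sqrt(6) ≈ 1.4495 (local minimum)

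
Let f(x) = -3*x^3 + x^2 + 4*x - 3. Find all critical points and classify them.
f'(x) = -9*x^2 + 2*x + 4

Solve f'(x) = 0:
  9*x^2 - 2*x - 4 = 0 has no rational roots; quadratic formula: x = (2 ± √148)/18.
  ⇒ x = 1/9 - sqrt(37)/9 ≈ -0.5648, 1/9 + sqrt(37)/9 ≈ 0.7870

f''(x) = 2 - 18*x
Second-derivative test at each critical point:
  f''(-0.5648) = 12.1655 > 0 → local minimum
  f''(0.7870) = -12.1655 < 0 → local maximum

Critical points: x = 1/9 - sqrt(37)/9 ≈ -0.5648 (local minimum); x = 1/9 + sqrt(37)/9 ≈ 0.7870 (local maximum)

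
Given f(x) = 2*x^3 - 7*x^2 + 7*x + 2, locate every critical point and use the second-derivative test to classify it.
f'(x) = 6*x^2 - 14*x + 7

Solve f'(x) = 0:
  6*x^2 - 14*x + 7 = 0 has no rational roots; quadratic formula: x = (14 ± √28)/12.
  ⇒ x = 7/6 - sqrt(7)/6 ≈ 0.7257, sqrt(7)/6 + 7/6 ≈ 1.6076

f''(x) = 12*x - 14
Second-derivative test at each critical point:
  f''(0.7257) = -5.2915 < 0 → local maximum
  f''(1.6076) = 5.2915 > 0 → local minimum

Critical points: x = 7/6 - sqrt(7)/6 ≈ 0.7257 (local maximum); x = sqrt(7)/6 + 7/6 ≈ 1.6076 (local minimum)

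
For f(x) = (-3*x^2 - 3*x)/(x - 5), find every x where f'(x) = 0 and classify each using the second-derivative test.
f'(x) = 3*(-x^2 + 10*x + 5)/(x^2 - 10*x + 25)

Solve f'(x) = 0:
  f'(x) = -3*(x^2 - 10*x - 5)/(x - 5)^2; the denominator is positive wherever f is defined, so f'(x) = 0 ⇔ -3*x^2 + 30*x + 15 = 0.
  Factor: -3*x^2 + 30*x + 15 = -3*(x^2 - 10*x - 5); x^2 - 10*x - 5 = 0 has no rational roots; quadratic formula: x = (10 ± √120)/2.
  ⇒ x = 5 - sqrt(30) ≈ -0.4772, 5 + sqrt(30) ≈ 10.4772

f''(x) = -180/(x^3 - 15*x^2 + 75*x - 125)
Second-derivative test at each critical point:
  f''(-0.4772) = 1.0954 > 0 → local minimum
  f''(10.4772) = -1.0954 < 0 → local maximum

Critical points: x = 5 - sqrt(30) ≈ -0.4772 (local minimum); x = 5 + sqrt(30) ≈ 10.4772 (local maximum)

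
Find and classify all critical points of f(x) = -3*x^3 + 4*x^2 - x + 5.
f'(x) = -9*x^2 + 8*x - 1

Solve f'(x) = 0:
  9*x^2 - 8*x + 1 = 0 has no rational roots; quadratic formula: x = (8 ± √28)/18.
  ⇒ x = 4/9 - sqrt(7)/9 ≈ 0.1505, sqrt(7)/9 + 4/9 ≈ 0.7384

f''(x) = 8 - 18*x
Second-derivative test at each critical point:
  f''(0.1505) = 5.2915 > 0 → local minimum
  f''(0.7384) = -5.2915 < 0 → local maximum

Critical points: x = 4/9 - sqrt(7)/9 ≈ 0.1505 (local minimum); x = sqrt(7)/9 + 4/9 ≈ 0.7384 (local maximum)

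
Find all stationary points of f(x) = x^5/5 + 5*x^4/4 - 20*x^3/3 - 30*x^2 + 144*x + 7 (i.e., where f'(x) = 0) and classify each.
f'(x) = x^4 + 5*x^3 - 20*x^2 - 60*x + 144

Solve f'(x) = 0:
  Factor: x^4 + 5*x^3 - 20*x^2 - 60*x + 144 = (x - 3)*(x - 2)*(x + 4)*(x + 6) = 0.
  ⇒ x = -6, -4, 2, 3

f''(x) = 4*x^3 + 15*x^2 - 40*x - 60
Second-derivative test at each critical point:
  f''(-6) = -144 < 0 → local maximum
  f''(-4) = 84 > 0 → local minimum
  f''(2) = -48 < 0 → local maximum
  f''(3) = 63 > 0 → local minimum

Critical points: x = -6 (local maximum); x = -4 (local minimum); x = 2 (local maximum); x = 3 (local minimum)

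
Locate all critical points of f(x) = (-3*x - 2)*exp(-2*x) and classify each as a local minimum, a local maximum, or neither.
f'(x) = (6*x + 1)*exp(-2*x)

Solve f'(x) = 0:
  f'(x) = (6*x + 1)·exp(-2*x) and exp(-2*x) > 0 for every x, so f'(x) = 0 ⇔ 6*x + 1 = 0.
  6*x + 1 = 0.
  ⇒ x = -1/6

f''(x) = 4*(1 - 3*x)*exp(-2*x)
Second-derivative test at each critical point:
  f''(-1/6) = 8.3737 > 0 → local minimum

Critical points: x = -1/6 (local minimum)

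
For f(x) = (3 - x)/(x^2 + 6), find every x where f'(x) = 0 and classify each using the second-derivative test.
f'(x) = (-x^2 + 2*x*(x - 3) - 6)/(x^2 + 6)^2

Solve f'(x) = 0:
  f'(x) = (x^2 - 6*x - 6)/(x^2 + 6)^2; the denominator is positive wherever f is defined, so f'(x) = 0 ⇔ x^2 - 6*x - 6 = 0.
  x^2 - 6*x - 6 = 0 has no rational roots; quadratic formula: x = (6 ± √60)/2.
  ⇒ x = 3 - sqrt(15) ≈ -0.8730, 3 + sqrt(15) ≈ 6.8730

f''(x) = 2*(4*x^2*(3 - x) + 3*(x - 1)*(x^2 + 6))/(x^2 + 6)^3
Second-derivative test at each critical point:
  f''(-0.8730) = -0.1694 < 0 → local maximum
  f''(6.8730) = 0.0027 > 0 → local minimum

Critical points: x = 3 - sqrt(15) ≈ -0.8730 (local maximum); x = 3 + sqrt(15) ≈ 6.8730 (local minimum)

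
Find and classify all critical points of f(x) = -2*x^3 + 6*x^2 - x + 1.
f'(x) = -6*x^2 + 12*x - 1

Solve f'(x) = 0:
  6*x^2 - 12*x + 1 = 0 has no rational roots; quadratic formula: x = (12 ± √120)/12.
  ⇒ x = 1 - sqrt(30)/6 ≈ 0.0871, sqrt(30)/6 + 1 ≈ 1.9129

f''(x) = 12 - 12*x
Second-derivative test at each critical point:
  f''(0.0871) = 10.9545 > 0 → local minimum
  f''(1.9129) = -10.9545 < 0 → local maximum

Critical points: x = 1 - sqrt(30)/6 ≈ 0.0871 (local minimum); x = sqrt(30)/6 + 1 ≈ 1.9129 (local maximum)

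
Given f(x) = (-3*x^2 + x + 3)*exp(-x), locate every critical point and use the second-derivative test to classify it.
f'(x) = (3*x^2 - 7*x - 2)*exp(-x)

Solve f'(x) = 0:
  f'(x) = (3*x^2 - 7*x - 2)·exp(-x) and exp(-x) > 0 for every x, so f'(x) = 0 ⇔ 3*x^2 - 7*x - 2 = 0.
  3*x^2 - 7*x - 2 = 0 has no rational roots; quadratic formula: x = (7 ± √73)/6.
  ⇒ x = 7/6 - sqrt(73)/6 ≈ -0.2573, 7/6 + sqrt(73)/6 ≈ 2.5907

f''(x) = (-3*x^2 + 13*x - 5)*exp(-x)
Second-derivative test at each critical point:
  f''(-0.2573) = -11.0515 < 0 → local maximum
  f''(2.5907) = 0.6405 > 0 → local minimum

Critical points: x = 7/6 - sqrt(73)/6 ≈ -0.2573 (local maximum); x = 7/6 + sqrt(73)/6 ≈ 2.5907 (local minimum)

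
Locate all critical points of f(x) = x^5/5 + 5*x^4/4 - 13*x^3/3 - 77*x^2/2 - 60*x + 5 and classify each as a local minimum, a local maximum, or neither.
f'(x) = x^4 + 5*x^3 - 13*x^2 - 77*x - 60

Solve f'(x) = 0:
  Factor: x^4 + 5*x^3 - 13*x^2 - 77*x - 60 = (x - 4)*(x + 1)*(x + 3)*(x + 5) = 0.
  ⇒ x = -5, -3, -1, 4

f''(x) = 4*x^3 + 15*x^2 - 26*x - 77
Second-derivative test at each critical point:
  f''(-5) = -72 < 0 → local maximum
  f''(-3) = 28 > 0 → local minimum
  f''(-1) = -40 < 0 → local maximum
  f''(4) = 315 > 0 → local minimum

Critical points: x = -5 (local maximum); x = -3 (local minimum); x = -1 (local maximum); x = 4 (local minimum)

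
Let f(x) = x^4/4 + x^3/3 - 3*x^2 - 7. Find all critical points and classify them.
f'(x) = x*(x^2 + x - 6)

Solve f'(x) = 0:
  Factor: x^3 + x^2 - 6*x = x*(x - 2)*(x + 3) = 0.
  ⇒ x = -3, 0, 2

f''(x) = 3*x^2 + 2*x - 6
Second-derivative test at each critical point:
  f''(-3) = 15 > 0 → local minimum
  f''(0) = -6 < 0 → local maximum
  f''(2) = 10 > 0 → local minimum

Critical points: x = -3 (local minimum); x = 0 (local maximum); x = 2 (local minimum)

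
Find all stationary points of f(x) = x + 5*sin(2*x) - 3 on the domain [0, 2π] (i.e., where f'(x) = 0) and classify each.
f'(x) = 10*cos(2*x) + 1

Solve f'(x) = 0 on [0, 2π]:
  f'(x) = 0 ⇔ cos(2*x) = -1/10, i.e. 2*x = ±arccos(-1/10) + 2nπ; keep the solutions lying in [0, 2π].
  ⇒ x = acos(-1/10)/2 ≈ 0.8355, pi - acos(-1/10)/2 ≈ 2.3061, acos(-1/10)/2 + pi ≈ 3.9771, -acos(-1/10)/2 + 2*pi ≈ 5.4477

f''(x) = -20*sin(2*x)
Second-derivative test at each critical point:
  f''(0.8355) = -19.8997 < 0 → local maximum
  f''(2.3061) = 19.8997 > 0 → local minimum
  f''(3.9771) = -19.8997 < 0 → local maximum
  f''(5.4477) = 19.8997 > 0 → local minimum

Critical points: x = acos(-1/10)/2 ≈ 0.8355 (local maximum); x = pi - acos(-1/10)/2 ≈ 2.3061 (local minimum); x = acos(-1/10)/2 + pi ≈ 3.9771 (local maximum); x = -acos(-1/10)/2 + 2*pi ≈ 5.4477 (local minimum)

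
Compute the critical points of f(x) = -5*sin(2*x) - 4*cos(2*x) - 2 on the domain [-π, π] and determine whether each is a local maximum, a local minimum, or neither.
f'(x) = 8*sin(2*x) - 10*cos(2*x)

Solve f'(x) = 0 on [-π, π]:
  f'(x) = 0 ⇔ -5*cos(2*x) = -4*sin(2*x) ⇔ tan(2*x) = 5/4, i.e. 2*x = arctan(5/4) + nπ; keep the solutions lying in [-π, π].
  ⇒ x = -pi + atan(5/4)/2 ≈ -2.6936, -pi/2 + atan(5/4)/2 ≈ -1.1228, atan(5/4)/2 ≈ 0.4480, atan(5/4)/2 + pi/2 ≈ 2.0188

f''(x) = 20*sin(2*x) + 16*cos(2*x)
Second-derivative test at each critical point:
  f''(-2.6936) = 25.6125 > 0 → local minimum
  f''(-1.1228) = -25.6125 < 0 → local maximum
  f''(0.4480) = 25.6125 > 0 → local minimum
  f''(2.0188) = -25.6125 < 0 → local maximum

Critical points: x = -pi + atan(5/4)/2 ≈ -2.6936 (local minimum); x = -pi/2 + atan(5/4)/2 ≈ -1.1228 (local maximum); x = atan(5/4)/2 ≈ 0.4480 (local minimum); x = atan(5/4)/2 + pi/2 ≈ 2.0188 (local maximum)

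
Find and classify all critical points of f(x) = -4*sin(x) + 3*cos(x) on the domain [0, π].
f'(x) = -3*sin(x) - 4*cos(x)

Solve f'(x) = 0 on [0, π]:
  f'(x) = 0 ⇔ -4*cos(x) = 3*sin(x) ⇔ tan(x) = -4/3, i.e. x = arctan(-4/3) + nπ; keep the solutions lying in [0, π].
  ⇒ x = pi - atan(4/3) ≈ 2.2143

f''(x) = 4*sin(x) - 3*cos(x)
Second-derivative test at each critical point:
  f''(2.2143) = 5 > 0 → local minimum

Critical points: x = pi - atan(4/3) ≈ 2.2143 (local minimum)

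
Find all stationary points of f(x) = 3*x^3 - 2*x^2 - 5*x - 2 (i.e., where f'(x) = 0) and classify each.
f'(x) = 9*x^2 - 4*x - 5

Solve f'(x) = 0:
  Factor: 9*x^2 - 4*x - 5 = (x - 1)*(9*x + 5) = 0.
  ⇒ x = -5/9, 1

f''(x) = 18*x - 4
Second-derivative test at each critical point:
  f''(-5/9) = -14 < 0 → local maximum
  f''(1) = 14 > 0 → local minimum

Critical points: x = -5/9 (local maximum); x = 1 (local minimum)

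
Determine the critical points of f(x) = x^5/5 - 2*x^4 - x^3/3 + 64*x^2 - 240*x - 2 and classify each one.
f'(x) = x^4 - 8*x^3 - x^2 + 128*x - 240

Solve f'(x) = 0:
  Factor: x^4 - 8*x^3 - x^2 + 128*x - 240 = (x - 5)*(x - 4)*(x - 3)*(x + 4) = 0.
  ⇒ x = -4, 3, 4, 5

f''(x) = 4*x^3 - 24*x^2 - 2*x + 128
Second-derivative test at each critical point:
  f''(-4) = -504 < 0 → local maximum
  f''(3) = 14 > 0 → local minimum
  f''(4) = -8 < 0 → local maximum
  f''(5) = 18 > 0 → local minimum

Critical points: x = -4 (local maximum); x = 3 (local minimum); x = 4 (local maximum); x = 5 (local minimum)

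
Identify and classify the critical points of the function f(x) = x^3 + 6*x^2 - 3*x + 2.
f'(x) = 3*x^2 + 12*x - 3

Solve f'(x) = 0:
  Factor: 3*x^2 + 12*x - 3 = 3*(x^2 + 4*x - 1); x^2 + 4*x - 1 = 0 has no rational roots; quadratic formula: x = (-4 ± √20)/2.
  ⇒ x = -sqrt(5) - 2 ≈ -4.2361, -2 + sqrt(5) ≈ 0.2361

f''(x) = 6*x + 12
Second-derivative test at each critical point:
  f''(-4.2361) = -13.4164 < 0 → local maximum
  f''(0.2361) = 13.4164 > 0 → local minimum

Critical points: x = -sqrt(5) - 2 ≈ -4.2361 (local maximum); x = -2 + sqrt(5) ≈ 0.2361 (local minimum)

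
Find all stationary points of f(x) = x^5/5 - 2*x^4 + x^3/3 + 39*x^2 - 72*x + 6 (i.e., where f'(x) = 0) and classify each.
f'(x) = x^4 - 8*x^3 + x^2 + 78*x - 72

Solve f'(x) = 0:
  Factor: x^4 - 8*x^3 + x^2 + 78*x - 72 = (x - 6)*(x - 4)*(x - 1)*(x + 3) = 0.
  ⇒ x = -3, 1, 4, 6

f''(x) = 4*x^3 - 24*x^2 + 2*x + 78
Second-derivative test at each critical point:
  f''(-3) = -252 < 0 → local maximum
  f''(1) = 60 > 0 → local minimum
  f''(4) = -42 < 0 → local maximum
  f''(6) = 90 > 0 → local minimum

Critical points: x = -3 (local maximum); x = 1 (local minimum); x = 4 (local maximum); x = 6 (local minimum)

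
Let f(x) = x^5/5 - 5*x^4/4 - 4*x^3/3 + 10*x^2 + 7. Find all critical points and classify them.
f'(x) = x*(x^3 - 5*x^2 - 4*x + 20)

Solve f'(x) = 0:
  Factor: x^4 - 5*x^3 - 4*x^2 + 20*x = x*(x - 5)*(x - 2)*(x + 2) = 0.
  ⇒ x = -2, 0, 2, 5

f''(x) = 4*x^3 - 15*x^2 - 8*x + 20
Second-derivative test at each critical point:
  f''(-2) = -56 < 0 → local maximum
  f''(0) = 20 > 0 → local minimum
  f''(2) = -24 < 0 → local maximum
  f''(5) = 105 > 0 → local minimum

Critical points: x = -2 (local maximum); x = 0 (local minimum); x = 2 (local maximum); x = 5 (local minimum)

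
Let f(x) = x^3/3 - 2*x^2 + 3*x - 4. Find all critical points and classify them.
f'(x) = x^2 - 4*x + 3

Solve f'(x) = 0:
  Factor: x^2 - 4*x + 3 = (x - 3)*(x - 1) = 0.
  ⇒ x = 1, 3

f''(x) = 2*x - 4
Second-derivative test at each critical point:
  f''(1) = -2 < 0 → local maximum
  f''(3) = 2 > 0 → local minimum

Critical points: x = 1 (local maximum); x = 3 (local minimum)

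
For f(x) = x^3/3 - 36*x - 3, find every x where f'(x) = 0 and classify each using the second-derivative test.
f'(x) = x^2 - 36

Solve f'(x) = 0:
  Factor: x^2 - 36 = (x - 6)*(x + 6) = 0.
  ⇒ x = -6, 6

f''(x) = 2*x
Second-derivative test at each critical point:
  f''(-6) = -12 < 0 → local maximum
  f''(6) = 12 > 0 → local minimum

Critical points: x = -6 (local maximum); x = 6 (local minimum)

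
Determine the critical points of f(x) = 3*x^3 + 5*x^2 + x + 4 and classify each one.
f'(x) = 9*x^2 + 10*x + 1

Solve f'(x) = 0:
  Factor: 9*x^2 + 10*x + 1 = (x + 1)*(9*x + 1) = 0.
  ⇒ x = -1, -1/9

f''(x) = 18*x + 10
Second-derivative test at each critical point:
  f''(-1) = -8 < 0 → local maximum
  f''(-1/9) = 8 > 0 → local minimum

Critical points: x = -1 (local maximum); x = -1/9 (local minimum)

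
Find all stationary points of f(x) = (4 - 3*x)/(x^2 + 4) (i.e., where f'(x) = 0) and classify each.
f'(x) = (3*x^2 - 8*x - 12)/(x^4 + 8*x^2 + 16)

Solve f'(x) = 0:
  f'(x) = (3*x^2 - 8*x - 12)/(x^2 + 4)^2; the denominator is positive wherever f is defined, so f'(x) = 0 ⇔ 3*x^2 - 8*x - 12 = 0.
  3*x^2 - 8*x - 12 = 0 has no rational roots; quadratic formula: x = (8 ± √208)/6.
  ⇒ x = 4/3 - 2*sqrt(13)/3 ≈ -1.0704, 4/3 + 2*sqrt(13)/3 ≈ 3.7370

f''(x) = 2*(4*x^2*(4 - 3*x) + (9*x - 4)*(x^2 + 4))/(x^2 + 4)^3
Second-derivative test at each critical point:
  f''(-1.0704) = -0.5447 < 0 → local maximum
  f''(3.7370) = 0.0447 > 0 → local minimum

Critical points: x = 4/3 - 2*sqrt(13)/3 ≈ -1.0704 (local maximum); x = 4/3 + 2*sqrt(13)/3 ≈ 3.7370 (local minimum)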